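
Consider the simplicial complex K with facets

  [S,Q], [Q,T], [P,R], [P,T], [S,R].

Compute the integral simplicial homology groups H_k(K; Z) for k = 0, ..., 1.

We work with the vertex ordering P < Q < R < S < T. The simplices of K, each written with vertices in increasing order, are:

  0-simplices (5): P, Q, R, S, T
  1-simplices (5): PR, PT, QS, QT, RS

Hence C_0 ≅ Z^5, C_1 ≅ Z^5.

∂_1: C_1 → C_0 is given by ∂[p,q] = [q] − [p].
As a 5×5 matrix over Z this has rank 4, with invariant factors (1,1,1,1).

Computing H_k = (kernel of ∂_k) / (image of ∂_{k+1}):

  H_0: rank C_0 − rank ∂_1 = 5 − 4 = 1, and the invariant factors of ∂_1 are all 1, so H_0 = Z.
  H_1: rank ker ∂_1 − rank ∂_2 = (5 − 4) − 0 = 1, and there is no ∂_2, so H_1 = Z.

As a check, the Euler characteristic is 5 − 5 = 0, which agrees with 1 − 1 = 0.
(K is a triangulation of the circle S^1.)

H_0 ≅ Z,  H_1 ≅ Z.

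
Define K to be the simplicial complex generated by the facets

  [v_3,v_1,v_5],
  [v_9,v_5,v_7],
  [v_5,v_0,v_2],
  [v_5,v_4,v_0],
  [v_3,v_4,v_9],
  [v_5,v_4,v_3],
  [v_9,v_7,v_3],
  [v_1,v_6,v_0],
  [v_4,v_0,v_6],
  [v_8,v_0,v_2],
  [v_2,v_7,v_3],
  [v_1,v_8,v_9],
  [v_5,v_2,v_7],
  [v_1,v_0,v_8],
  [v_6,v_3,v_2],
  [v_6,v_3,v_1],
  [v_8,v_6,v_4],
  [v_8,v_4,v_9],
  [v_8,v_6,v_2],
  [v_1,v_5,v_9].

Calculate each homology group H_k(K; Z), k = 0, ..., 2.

Take the total order v_0 < v_1 < v_2 < v_3 < v_4 < v_5 < v_6 < v_7 < v_8 < v_9 on the vertex set. Then K (dimension 2) consists of the simplices:

  0-simplices (10): [v_0], [v_1], [v_2], [v_3], [v_4], [v_5], [v_6], [v_7], [v_8], [v_9]
  1-simplices (30): (30 of them)
  2-simplices (20): (20 of them)

so the chain groups are C_0 ≅ Z^10, C_1 ≅ Z^30, C_2 ≅ Z^20.

The boundary map ∂_1: C_1 → C_0 is given by ∂[p,q] = [q] − [p]. For instance
  ∂[v_2,v_3] = [v_3] − [v_2].
The resulting 10×30 matrix has rank 9, and its Smith normal form has invariant factors (1,1,1,1,1,1,1,1,1).

∂_2: C_2 → C_1 maps a triangle to the signed sum of its edges. For instance
  ∂[v_2,v_3,v_6] = [v_3,v_6] − [v_2,v_6] + [v_2,v_3],
  ∂[v_0,v_1,v_6] = [v_1,v_6] − [v_0,v_6] + [v_0,v_1].
The resulting 30×20 matrix has rank 20, and its Smith normal form has invariant factors (1,1,1,1,1,1,1,1,1,1,1,1,1,1,1,1,1,1,1,2).

Reading off H_k = ker ∂_k / im ∂_{k+1}:

  H_0: rank C_0 − rank ∂_1 = 10 − 9 = 1, and the invariant factors of ∂_1 are all 1, so H_0 = Z.
  H_1: rank ker ∂_1 − rank ∂_2 = (30 − 9) − 20 = 1, and ∂_2 has invariant factor 2 > 1, so H_1 = Z × Z/2.
  H_2: rank ker ∂_2 − rank ∂_3 = (20 − 20) − 0 = 0, and there is no ∂_3, so H_2 = 0.

As a check, the Euler characteristic is 10 − 30 + 20 = 0, which agrees with 1 − 1 + 0 = 0.
(K is a triangulation of the Klein bottle.)

H_0 = Z,  H_1 = Z × Z/2,  H_2 = 0.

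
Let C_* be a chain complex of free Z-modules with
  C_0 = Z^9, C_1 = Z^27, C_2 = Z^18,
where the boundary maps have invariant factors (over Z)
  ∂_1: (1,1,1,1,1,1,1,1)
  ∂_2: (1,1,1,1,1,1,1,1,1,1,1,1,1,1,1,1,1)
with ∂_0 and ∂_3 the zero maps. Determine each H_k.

H_0 ≅ Z,  H_1 ≅ Z^2,  H_2 ≅ Z.

H_0: b_0 = 9 − 0 − 8 = 1; torsion from ∂_1 factors > 1: none. So H_0 ≅ Z.
H_1: b_1 = 27 − 8 − 17 = 2; torsion from ∂_2 factors > 1: none. So H_1 ≅ Z^2.
H_2: b_2 = 18 − 17 − 0 = 1; torsion from ∂_3 factors > 1: none. So H_2 ≅ Z.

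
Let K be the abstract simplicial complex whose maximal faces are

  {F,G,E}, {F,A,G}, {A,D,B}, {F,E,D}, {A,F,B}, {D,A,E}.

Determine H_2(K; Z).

Fix the vertex order A < B < D < E < F < G and write every simplex with vertices in increasing order. Then dim K = 2 and the simplices of K are:

  0-simplices (6): A, B, D, E, F, G
  1-simplices (12): AB, AD, AE, AF, AG, BD, BF, DE, DF, EF, EG, FG
  2-simplices (6): ABD, ABF, ADE, AFG, DEF, EFG

Hence C_0 ≅ Z^6, C_1 ≅ Z^12, C_2 ≅ Z^6.

Boundary ∂_1: C_1 → C_0 maps an edge to its endpoints' difference, ∂[p,q] = q − p.
This gives a 6×12 integer matrix of rank 5; reducing to Smith normal form yields diagonal entries (1,1,1,1,1).

Boundary ∂_2: C_2 → C_1 sends each 2-simplex [p,q,r] to [q,r] − [p,r] + [p,q]. For instance
  ∂AFG = FG − AG + AF,
  ∂ABF = BF − AF + AB.
The 12×6 boundary matrix has rank 6 and Smith normal form diag(1,1,1,1,1,1).

From H_k ≅ ker(∂_k) / im(∂_{k+1}) we obtain:

  H_2: rank ker ∂_2 − rank ∂_3 = (6 − 6) − 0 = 0, and there is no ∂_3, so H_2 ≅ 0.

H_2 = 0.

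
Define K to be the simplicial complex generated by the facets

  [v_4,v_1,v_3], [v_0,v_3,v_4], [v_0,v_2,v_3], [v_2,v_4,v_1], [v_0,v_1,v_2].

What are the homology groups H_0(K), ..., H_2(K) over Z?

Take the total order v_0 < v_1 < v_2 < v_3 < v_4 on the vertex set. Then K (dimension 2) consists of the simplices:

  0-simplices (5): [v_0], [v_1], [v_2], [v_3], [v_4]
  1-simplices (10): [v_0,v_1], [v_0,v_2], [v_0,v_3], [v_0,v_4], [v_1,v_2], [v_1,v_3], [v_1,v_4], [v_2,v_3], [v_2,v_4], [v_3,v_4]
  2-simplices (5): [v_0,v_1,v_2], [v_0,v_2,v_3], [v_0,v_3,v_4], [v_1,v_2,v_4], [v_1,v_3,v_4]

so the chain groups are C_0 ≅ Z^5, C_1 ≅ Z^10, C_2 ≅ Z^5.

∂_1: C_1 → C_0 is given by ∂[p,q] = [q] − [p].
The resulting 5×10 matrix has rank 4, and its Smith normal form has invariant factors (1,1,1,1).

The boundary map ∂_2: C_2 → C_1 sends each 2-simplex [p,q,r] to [q,r] − [p,r] + [p,q]. For instance
  ∂[v_0,v_1,v_2] = [v_1,v_2] − [v_0,v_2] + [v_0,v_1],
  ∂[v_0,v_2,v_3] = [v_2,v_3] − [v_0,v_3] + [v_0,v_2].
This gives a 10×5 integer matrix of rank 5; reducing to Smith normal form yields diagonal entries (1,1,1,1,1).

Computing H_k = (kernel of ∂_k) / (image of ∂_{k+1}):

  H_0: rank C_0 − rank ∂_1 = 5 − 4 = 1, and the invariant factors of ∂_1 are all 1, so H_0 ≅ Z.
  H_1: rank ker ∂_1 − rank ∂_2 = (10 − 4) − 5 = 1, and the invariant factors of ∂_2 are all 1, so H_1 ≅ Z.
  H_2: rank ker ∂_2 − rank ∂_3 = (5 − 5) − 0 = 0, and there is no ∂_3, so H_2 ≅ 0.

(K is a triangulation of the Möbius band.)

H_0 = Z,  H_1 = Z,  H_2 = 0.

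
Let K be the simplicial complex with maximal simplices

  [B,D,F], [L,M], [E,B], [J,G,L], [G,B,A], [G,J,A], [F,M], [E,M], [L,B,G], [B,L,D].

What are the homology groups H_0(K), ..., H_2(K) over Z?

K has 9 vertices, 16 edges, 6 triangles.
rank ∂_0 = 0, rank ∂_1 = 8 ⇒ b_0 = 9 − 0 − 8 = 1; all invariant factors of ∂_1 are 1 so no torsion. So H_0 = Z.
rank ∂_1 = 8, rank ∂_2 = 6 ⇒ b_1 = 16 − 8 − 6 = 2; all invariant factors of ∂_2 are 1 so no torsion. So H_1 = Z^2.
rank ∂_2 = 6, rank ∂_3 = 0 ⇒ b_2 = 6 − 6 − 0 = 0. So H_2 = 0.

H_0 ≅ Z,  H_1 ≅ Z^2,  H_2 = 0.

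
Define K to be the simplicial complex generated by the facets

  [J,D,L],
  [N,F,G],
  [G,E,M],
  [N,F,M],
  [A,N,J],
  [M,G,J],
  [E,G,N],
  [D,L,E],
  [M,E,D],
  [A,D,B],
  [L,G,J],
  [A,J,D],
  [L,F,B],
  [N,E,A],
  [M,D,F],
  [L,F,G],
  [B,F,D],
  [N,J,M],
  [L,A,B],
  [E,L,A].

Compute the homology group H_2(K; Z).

H_2 = 0.

K has 10 vertices, 30 edges, 20 triangles.
rank ∂_2 = 20, rank ∂_3 = 0 ⇒ b_2 = 20 − 20 − 0 = 0. So H_2 = 0.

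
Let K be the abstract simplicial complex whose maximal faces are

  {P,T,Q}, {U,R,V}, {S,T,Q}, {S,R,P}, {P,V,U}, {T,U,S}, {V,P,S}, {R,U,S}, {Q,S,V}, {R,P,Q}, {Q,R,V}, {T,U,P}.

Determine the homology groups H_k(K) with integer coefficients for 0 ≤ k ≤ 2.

Order the vertices as P < Q < R < S < T < U < V. Listing each simplex with vertices in this order, K has dimension 2 with simplices:

  0-simplices (7): P, Q, R, S, T, U, V
  1-simplices (18): PQ, PR, PS, PT, PU, PV, QR, QS, QT, QV, RS, RU, RV, ST, SU, SV, TU, UV
  2-simplices (12): PQR, PQT, PRS, PSV, PTU, PUV, QRV, QST, QSV, RSU, RUV, STU

so the chain groups are C_0 ≅ Z^7, C_1 ≅ Z^18, C_2 ≅ Z^12.

∂_1: C_1 → C_0 maps an edge to its endpoints' difference, ∂[p,q] = q − p. For instance
  ∂RS = S − R.
This gives a 7×18 integer matrix of rank 6; reducing to Smith normal form yields diagonal entries (1,1,1,1,1,1).

∂_2: C_2 → C_1 maps a triangle to the signed sum of its edges. For instance
  ∂PQR = QR − PR + PQ,
  ∂PQT = QT − PT + PQ.
The 18×12 boundary matrix has rank 12 and Smith normal form diag(1,1,1,1,1,1,1,1,1,1,1,2).

From H_k ≅ ker(∂_k) / im(∂_{k+1}) we obtain:

  H_0: rank C_0 − rank ∂_1 = 7 − 6 = 1, and the invariant factors of ∂_1 are all 1, so H_0 ≅ Z.
  H_1: rank ker ∂_1 − rank ∂_2 = (18 − 6) − 12 = 0, and ∂_2 has invariant factor 2 > 1, so H_1 ≅ Z/2Z.
  H_2: rank ker ∂_2 − rank ∂_3 = (12 − 12) − 0 = 0, and there is no ∂_3, so H_2 ≅ 0.

H_0 = Z,  H_1 = Z/2Z,  H_2 = 0.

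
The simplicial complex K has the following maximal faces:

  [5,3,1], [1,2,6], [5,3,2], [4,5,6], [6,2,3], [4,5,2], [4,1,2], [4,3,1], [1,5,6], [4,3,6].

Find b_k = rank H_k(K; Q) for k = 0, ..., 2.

K has 6 vertices, 15 edges, 10 triangles.
rank ∂_0 = 0, rank ∂_1 = 5 ⇒ b_0 = 6 − 0 − 5 = 1; all invariant factors of ∂_1 are 1 so no torsion. So H_0 ≅ Z.
rank ∂_1 = 5, rank ∂_2 = 10 ⇒ b_1 = 15 − 5 − 10 = 0; ∂_2 has invariant factor(s) [2] giving torsion. So H_1 ≅ Z_2.
rank ∂_2 = 10, rank ∂_3 = 0 ⇒ b_2 = 10 − 10 − 0 = 0. So H_2 ≅ 0.

b_0 = 1, b_1 = 0, b_2 = 0.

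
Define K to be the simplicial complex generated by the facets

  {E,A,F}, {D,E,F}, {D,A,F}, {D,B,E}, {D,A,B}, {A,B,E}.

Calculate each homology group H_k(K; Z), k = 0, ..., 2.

Take the total order A < B < D < E < F on the vertex set. Then K (dimension 2) consists of the simplices:

  0-simplices (5): A, B, D, E, F
  1-simplices (9): AB, AD, AE, AF, BD, BE, DE, DF, EF
  2-simplices (6): ABD, ABE, ADF, AEF, BDE, DEF

so the chain groups are C_0 ≅ Z^5, C_1 ≅ Z^9, C_2 ≅ Z^6.

Boundary ∂_1: C_1 → C_0 sends each edge [p,q] (with p < q) to q − p. For instance
  ∂AB = B − A.
As a 5×9 matrix over Z this has rank 4, with invariant factors (1,1,1,1).

Boundary ∂_2: C_2 → C_1 maps a triangle to the signed sum of its edges. For instance
  ∂DEF = EF − DF + DE,
  ∂BDE = DE − BE + BD.
The 9×6 boundary matrix has rank 5 and Smith normal form diag(1,1,1,1,1).

Reading off H_k = ker ∂_k / im ∂_{k+1}:

  H_0: rank C_0 − rank ∂_1 = 5 − 4 = 1, and the invariant factors of ∂_1 are all 1, so H_0 ≅ Z.
  H_1: rank ker ∂_1 − rank ∂_2 = (9 − 4) − 5 = 0, and the invariant factors of ∂_2 are all 1, so H_1 ≅ 0.
  H_2: rank ker ∂_2 − rank ∂_3 = (6 − 5) − 0 = 1, and there is no ∂_3, so H_2 ≅ Z.

As a check, the Euler characteristic is 5 − 9 + 6 = 2, which agrees with 1 − 0 + 1 = 2.
(K is a triangulation of the 2-sphere S^2.)

H_0 = Z,  H_1 = 0,  H_2 = Z.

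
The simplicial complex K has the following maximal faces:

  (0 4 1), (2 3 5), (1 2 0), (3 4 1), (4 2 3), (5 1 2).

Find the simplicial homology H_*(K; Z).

We work with the vertex ordering 0 < 1 < 2 < 3 < 4 < 5. The simplices of K, each written with vertices in increasing order, are:

  0-simplices (6): [0], [1], [2], [3], [4], [5]
  1-simplices (12): [0,1], [0,2], [0,4], [1,2], [1,3], [1,4], [1,5], [2,3], [2,4], [2,5], [3,4], [3,5]
  2-simplices (6): [0,1,2], [0,1,4], [1,2,5], [1,3,4], [2,3,4], [2,3,5]

giving chain groups C_0 ≅ Z^6, C_1 ≅ Z^12, C_2 ≅ Z^6.

∂_1: C_1 → C_0 sends each edge [p,q] (with p < q) to q − p. For instance
  ∂[2,3] = [3] − [2].
The 6×12 boundary matrix has rank 5 and Smith normal form diag(1,1,1,1,1).

Boundary ∂_2: C_2 → C_1 acts by ∂[p,q,r] = [q,r] − [p,r] + [p,q]. For instance
  ∂[0,1,4] = [1,4] − [0,4] + [0,1],
  ∂[1,3,4] = [3,4] − [1,4] + [1,3].
The 12×6 boundary matrix has rank 6 and Smith normal form diag(1,1,1,1,1,1).

Reading off H_k = ker ∂_k / im ∂_{k+1}:

  H_0: rank C_0 − rank ∂_1 = 6 − 5 = 1, and the invariant factors of ∂_1 are all 1, so H_0 ≅ Z.
  H_1: rank ker ∂_1 − rank ∂_2 = (12 − 5) − 6 = 1, and the invariant factors of ∂_2 are all 1, so H_1 ≅ Z.
  H_2: rank ker ∂_2 − rank ∂_3 = (6 − 6) − 0 = 0, and there is no ∂_3, so H_2 ≅ 0.

As a check, the Euler characteristic is 6 − 12 + 6 = 0, which agrees with 1 − 1 + 0 = 0.

H_0 = Z,  H_1 = Z,  H_2 = 0.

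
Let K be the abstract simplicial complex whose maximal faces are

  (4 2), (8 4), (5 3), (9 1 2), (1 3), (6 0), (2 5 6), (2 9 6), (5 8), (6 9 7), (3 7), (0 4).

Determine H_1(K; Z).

Take the total order 0 < 1 < 2 < 3 < 4 < 5 < 6 < 7 < 8 < 9 on the vertex set. Then K (dimension 2) consists of the simplices:

  0-simplices (10): [0], [1], [2], [3], [4], [5], [6], [7], [8], [9]
  1-simplices (17): [0,4], [0,6], [1,2], [1,3], [1,9], [2,4], [2,5], [2,6], [2,9], [3,5], [3,7], [4,8], [5,6], [5,8], [6,7], [6,9], [7,9]
  2-simplices (4): [1,2,9], [2,5,6], [2,6,9], [6,7,9]

Hence C_0 ≅ Z^10, C_1 ≅ Z^17, C_2 ≅ Z^4.

The boundary map ∂_1: C_1 → C_0 is given by ∂[p,q] = [q] − [p]. For instance
  ∂[5,6] = [6] − [5].
The resulting 10×17 matrix has rank 9, and its Smith normal form has invariant factors (1,1,1,1,1,1,1,1,1).

Boundary ∂_2: C_2 → C_1 maps a triangle to the signed sum of its edges. For instance
  ∂[2,6,9] = [6,9] − [2,9] + [2,6],
  ∂[6,7,9] = [7,9] − [6,9] + [6,7].
The 17×4 boundary matrix has rank 4 and Smith normal form diag(1,1,1,1).

Reading off H_k = ker ∂_k / im ∂_{k+1}:

  H_1: rank ker ∂_1 − rank ∂_2 = (17 − 9) − 4 = 4, and the invariant factors of ∂_2 are all 1, so H_1 = Z^4.

H_1 ≅ Z^4.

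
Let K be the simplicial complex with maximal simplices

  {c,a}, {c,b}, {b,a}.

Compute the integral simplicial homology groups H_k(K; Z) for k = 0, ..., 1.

H_0 = Z,  H_1 = Z.

Take the total order a < b < c on the vertex set. Then K (dimension 1) consists of the simplices:

  0-simplices (3): a, b, c
  1-simplices (3): ab, ac, bc

Hence C_0 ≅ Z^3, C_1 ≅ Z^3.

The boundary map ∂_1: C_1 → C_0 maps an edge to its endpoints' difference, ∂[p,q] = q − p. For instance
  ∂ab = b − a.
The resulting 3×3 matrix has rank 2, and its Smith normal form has invariant factors (1,1).

Computing H_k = (kernel of ∂_k) / (image of ∂_{k+1}):

  H_0: rank C_0 − rank ∂_1 = 3 − 2 = 1, and the invariant factors of ∂_1 are all 1, so H_0 ≅ Z.
  H_1: rank ker ∂_1 − rank ∂_2 = (3 − 2) − 0 = 1, and there is no ∂_2, so H_1 ≅ Z.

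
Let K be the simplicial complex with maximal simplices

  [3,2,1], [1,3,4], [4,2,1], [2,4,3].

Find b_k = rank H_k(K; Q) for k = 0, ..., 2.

We work with the vertex ordering 1 < 2 < 3 < 4. The simplices of K, each written with vertices in increasing order, are:

  0-simplices (4): [1], [2], [3], [4]
  1-simplices (6): [1,2], [1,3], [1,4], [2,3], [2,4], [3,4]
  2-simplices (4): [1,2,3], [1,2,4], [1,3,4], [2,3,4]

so the chain groups are C_0 ≅ Z^4, C_1 ≅ Z^6, C_2 ≅ Z^4.

Boundary ∂_1: C_1 → C_0 maps an edge to its endpoints' difference, ∂[p,q] = q − p.
As a 4×6 matrix over Z this has rank 3, with invariant factors (1,1,1).

Boundary ∂_2: C_2 → C_1 maps a triangle to the signed sum of its edges. For instance
  ∂[2,3,4] = [3,4] − [2,4] + [2,3],
  ∂[1,2,4] = [2,4] − [1,4] + [1,2].
As a 6×4 matrix over Z this has rank 3, with invariant factors (1,1,1).

Now H_k = ker ∂_k / im ∂_{k+1}, so:

  H_0: rank C_0 − rank ∂_1 = 4 − 3 = 1, and the invariant factors of ∂_1 are all 1, so H_0 ≅ Z.
  H_1: rank ker ∂_1 − rank ∂_2 = (6 − 3) − 3 = 0, and the invariant factors of ∂_2 are all 1, so H_1 ≅ 0.
  H_2: rank ker ∂_2 − rank ∂_3 = (4 − 3) − 0 = 1, and there is no ∂_3, so H_2 ≅ Z.

Hence the Betti numbers are b_0 = 1, b_1 = 0, b_2 = 1.

b_0 = 1, b_1 = 0, b_2 = 1.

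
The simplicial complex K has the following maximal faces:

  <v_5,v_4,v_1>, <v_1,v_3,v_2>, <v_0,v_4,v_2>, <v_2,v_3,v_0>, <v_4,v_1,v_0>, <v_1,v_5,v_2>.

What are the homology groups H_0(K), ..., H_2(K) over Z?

Order the vertices as v_0 < v_1 < v_2 < v_3 < v_4 < v_5. Listing each simplex with vertices in this order, K has dimension 2 with simplices:

  0-simplices (6): [v_0], [v_1], [v_2], [v_3], [v_4], [v_5]
  1-simplices (12): [v_0,v_1], [v_0,v_2], [v_0,v_3], [v_0,v_4], [v_1,v_2], [v_1,v_3], [v_1,v_4], [v_1,v_5], [v_2,v_3], [v_2,v_4], [v_2,v_5], [v_4,v_5]
  2-simplices (6): [v_0,v_1,v_4], [v_0,v_2,v_3], [v_0,v_2,v_4], [v_1,v_2,v_3], [v_1,v_2,v_5], [v_1,v_4,v_5]

Hence C_0 ≅ Z^6, C_1 ≅ Z^12, C_2 ≅ Z^6.

∂_1: C_1 → C_0 maps an edge to its endpoints' difference, ∂[p,q] = q − p. For instance
  ∂[v_1,v_4] = [v_4] − [v_1].
The 6×12 boundary matrix has rank 5 and Smith normal form diag(1,1,1,1,1).

The boundary map ∂_2: C_2 → C_1 acts by ∂[p,q,r] = [q,r] − [p,r] + [p,q]. For instance
  ∂[v_0,v_2,v_4] = [v_2,v_4] − [v_0,v_4] + [v_0,v_2],
  ∂[v_1,v_2,v_3] = [v_2,v_3] − [v_1,v_3] + [v_1,v_2].
The 12×6 boundary matrix has rank 6 and Smith normal form diag(1,1,1,1,1,1).

From H_k ≅ ker(∂_k) / im(∂_{k+1}) we obtain:

  H_0: rank C_0 − rank ∂_1 = 6 − 5 = 1, and the invariant factors of ∂_1 are all 1, so H_0 = Z.
  H_1: rank ker ∂_1 − rank ∂_2 = (12 − 5) − 6 = 1, and the invariant factors of ∂_2 are all 1, so H_1 = Z.
  H_2: rank ker ∂_2 − rank ∂_3 = (6 − 6) − 0 = 0, and there is no ∂_3, so H_2 = 0.

(K is a triangulation of the cylinder S^1 x I.)

H_0 = Z,  H_1 = Z,  H_2 = 0.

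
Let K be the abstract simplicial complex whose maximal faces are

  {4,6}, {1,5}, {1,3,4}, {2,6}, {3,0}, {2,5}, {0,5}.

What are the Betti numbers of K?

Order the vertices as 0 < 1 < 2 < 3 < 4 < 5 < 6. Listing each simplex with vertices in this order, K has dimension 2 with simplices:

  0-simplices (7): [0], [1], [2], [3], [4], [5], [6]
  1-simplices (9): [0,3], [0,5], [1,3], [1,4], [1,5], [2,5], [2,6], [3,4], [4,6]
  2-simplices (1): [1,3,4]

giving chain groups C_0 ≅ Z^7, C_1 ≅ Z^9, C_2 ≅ Z^1.

Boundary ∂_1: C_1 → C_0 maps an edge to its endpoints' difference, ∂[p,q] = q − p. For instance
  ∂[1,5] = [5] − [1].
The resulting 7×9 matrix has rank 6, and its Smith normal form has invariant factors (1,1,1,1,1,1).

∂_2: C_2 → C_1 sends each 2-simplex [p,q,r] to [q,r] − [p,r] + [p,q]. For instance
  ∂[1,3,4] = [3,4] − [1,4] + [1,3].
This gives a 9×1 integer matrix of rank 1; reducing to Smith normal form yields diagonal entries (1).

Reading off H_k = ker ∂_k / im ∂_{k+1}:

  H_0: rank C_0 − rank ∂_1 = 7 − 6 = 1, and the invariant factors of ∂_1 are all 1, so H_0 = Z.
  H_1: rank ker ∂_1 − rank ∂_2 = (9 − 6) − 1 = 2, and the invariant factors of ∂_2 are all 1, so H_1 = Z^2.
  H_2: rank ker ∂_2 − rank ∂_3 = (1 − 1) − 0 = 0, and there is no ∂_3, so H_2 = 0.

Hence the Betti numbers are b_0 = 1, b_1 = 2, b_2 = 0.

b_0 = 1, b_1 = 2, b_2 = 0.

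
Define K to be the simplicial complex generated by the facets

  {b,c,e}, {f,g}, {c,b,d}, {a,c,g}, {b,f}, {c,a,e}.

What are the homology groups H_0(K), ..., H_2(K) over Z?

Order the vertices as a < b < c < d < e < f < g. Listing each simplex with vertices in this order, K has dimension 2 with simplices:

  0-simplices (7): a, b, c, d, e, f, g
  1-simplices (11): ac, ae, ag, bc, bd, be, bf, cd, ce, cg, fg
  2-simplices (4): ace, acg, bcd, bce

giving chain groups C_0 ≅ Z^7, C_1 ≅ Z^11, C_2 ≅ Z^4.

∂_1: C_1 → C_0 is given by ∂[p,q] = [q] − [p]. For instance
  ∂ce = e − c.
As a 7×11 matrix over Z this has rank 6, with invariant factors (1,1,1,1,1,1).

∂_2: C_2 → C_1 maps a triangle to the signed sum of its edges. For instance
  ∂ace = ce − ae + ac,
  ∂bce = ce − be + bc.
The 11×4 boundary matrix has rank 4 and Smith normal form diag(1,1,1,1).

Computing H_k = (kernel of ∂_k) / (image of ∂_{k+1}):

  H_0: rank C_0 − rank ∂_1 = 7 − 6 = 1, and the invariant factors of ∂_1 are all 1, so H_0 = Z.
  H_1: rank ker ∂_1 − rank ∂_2 = (11 − 6) − 4 = 1, and the invariant factors of ∂_2 are all 1, so H_1 = Z.
  H_2: rank ker ∂_2 − rank ∂_3 = (4 − 4) − 0 = 0, and there is no ∂_3, so H_2 = 0.

As a check, the Euler characteristic is 7 − 11 + 4 = 0, which agrees with 1 − 1 + 0 = 0.

H_0 ≅ Z,  H_1 ≅ Z,  H_2 = 0.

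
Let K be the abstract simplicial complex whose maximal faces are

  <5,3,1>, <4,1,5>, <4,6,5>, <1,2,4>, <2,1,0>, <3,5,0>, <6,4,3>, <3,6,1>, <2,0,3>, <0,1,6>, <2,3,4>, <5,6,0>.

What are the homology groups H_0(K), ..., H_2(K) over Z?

H_0 ≅ Z,  H_1 ≅ Z/2,  H_2 = 0.

We work with the vertex ordering 0 < 1 < 2 < 3 < 4 < 5 < 6. The simplices of K, each written with vertices in increasing order, are:

  0-simplices (7): [0], [1], [2], [3], [4], [5], [6]
  1-simplices (18): [0,1], [0,2], [0,3], [0,5], [0,6], [1,2], [1,3], [1,4], [1,5], [1,6], [2,3], [2,4], [3,4], [3,5], [3,6], [4,5], [4,6], [5,6]
  2-simplices (12): [0,1,2], [0,1,6], [0,2,3], [0,3,5], [0,5,6], [1,2,4], [1,3,5], [1,3,6], [1,4,5], [2,3,4], [3,4,6], [4,5,6]

Hence C_0 ≅ Z^7, C_1 ≅ Z^18, C_2 ≅ Z^12.

The boundary map ∂_1: C_1 → C_0 sends each edge [p,q] (with p < q) to q − p. For instance
  ∂[1,4] = [4] − [1].
As a 7×18 matrix over Z this has rank 6, with invariant factors (1,1,1,1,1,1).

∂_2: C_2 → C_1 sends each 2-simplex [p,q,r] to [q,r] − [p,r] + [p,q]. For instance
  ∂[1,3,6] = [3,6] − [1,6] + [1,3],
  ∂[0,1,6] = [1,6] − [0,6] + [0,1].
The resulting 18×12 matrix has rank 12, and its Smith normal form has invariant factors (1,1,1,1,1,1,1,1,1,1,1,2).

Reading off H_k = ker ∂_k / im ∂_{k+1}:

  H_0: rank C_0 − rank ∂_1 = 7 − 6 = 1, and the invariant factors of ∂_1 are all 1, so H_0 ≅ Z.
  H_1: rank ker ∂_1 − rank ∂_2 = (18 − 6) − 12 = 0, and ∂_2 has invariant factor 2 > 1, so H_1 ≅ Z/2.
  H_2: rank ker ∂_2 − rank ∂_3 = (12 − 12) − 0 = 0, and there is no ∂_3, so H_2 ≅ 0.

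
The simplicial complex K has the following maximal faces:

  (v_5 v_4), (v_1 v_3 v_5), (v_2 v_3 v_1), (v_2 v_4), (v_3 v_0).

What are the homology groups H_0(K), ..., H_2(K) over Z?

Take the total order v_0 < v_1 < v_2 < v_3 < v_4 < v_5 on the vertex set. Then K (dimension 2) consists of the simplices:

  0-simplices (6): [v_0], [v_1], [v_2], [v_3], [v_4], [v_5]
  1-simplices (8): [v_0,v_3], [v_1,v_2], [v_1,v_3], [v_1,v_5], [v_2,v_3], [v_2,v_4], [v_3,v_5], [v_4,v_5]
  2-simplices (2): [v_1,v_2,v_3], [v_1,v_3,v_5]

so the chain groups are C_0 ≅ Z^6, C_1 ≅ Z^8, C_2 ≅ Z^2.

Boundary ∂_1: C_1 → C_0 is given by ∂[p,q] = [q] − [p].
This gives a 6×8 integer matrix of rank 5; reducing to Smith normal form yields diagonal entries (1,1,1,1,1).

The boundary map ∂_2: C_2 → C_1 maps a triangle to the signed sum of its edges. For instance
  ∂[v_1,v_2,v_3] = [v_2,v_3] − [v_1,v_3] + [v_1,v_2],
  ∂[v_1,v_3,v_5] = [v_3,v_5] − [v_1,v_5] + [v_1,v_3].
As a 8×2 matrix over Z this has rank 2, with invariant factors (1,1).

Now H_k = ker ∂_k / im ∂_{k+1}, so:

  H_0: rank C_0 − rank ∂_1 = 6 − 5 = 1, and the invariant factors of ∂_1 are all 1, so H_0 = Z.
  H_1: rank ker ∂_1 − rank ∂_2 = (8 − 5) − 2 = 1, and the invariant factors of ∂_2 are all 1, so H_1 = Z.
  H_2: rank ker ∂_2 − rank ∂_3 = (2 − 2) − 0 = 0, and there is no ∂_3, so H_2 = 0.

H_0 = Z,  H_1 = Z,  H_2 = 0.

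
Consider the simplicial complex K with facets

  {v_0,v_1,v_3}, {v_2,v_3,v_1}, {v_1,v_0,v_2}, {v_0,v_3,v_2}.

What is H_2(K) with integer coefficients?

H_2 = Z.

Take the total order v_0 < v_1 < v_2 < v_3 on the vertex set. Then K (dimension 2) consists of the simplices:

  0-simplices (4): [v_0], [v_1], [v_2], [v_3]
  1-simplices (6): [v_0,v_1], [v_0,v_2], [v_0,v_3], [v_1,v_2], [v_1,v_3], [v_2,v_3]
  2-simplices (4): [v_0,v_1,v_2], [v_0,v_1,v_3], [v_0,v_2,v_3], [v_1,v_2,v_3]

Hence C_0 ≅ Z^4, C_1 ≅ Z^6, C_2 ≅ Z^4.

∂_1: C_1 → C_0 is given by ∂[p,q] = [q] − [p].
This gives a 4×6 integer matrix of rank 3; reducing to Smith normal form yields diagonal entries (1,1,1).

Boundary ∂_2: C_2 → C_1 maps a triangle to the signed sum of its edges. For instance
  ∂[v_0,v_1,v_3] = [v_1,v_3] − [v_0,v_3] + [v_0,v_1],
  ∂[v_0,v_2,v_3] = [v_2,v_3] − [v_0,v_3] + [v_0,v_2].
The 6×4 boundary matrix has rank 3 and Smith normal form diag(1,1,1).

Computing H_k = (kernel of ∂_k) / (image of ∂_{k+1}):

  H_2: rank ker ∂_2 − rank ∂_3 = (4 − 3) − 0 = 1, and there is no ∂_3, so H_2 ≅ Z.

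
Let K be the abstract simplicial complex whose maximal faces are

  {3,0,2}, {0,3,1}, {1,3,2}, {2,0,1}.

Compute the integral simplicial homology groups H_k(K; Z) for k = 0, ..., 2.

H_0 = Z,  H_1 = 0,  H_2 = Z.

Take the total order 0 < 1 < 2 < 3 on the vertex set. Then K (dimension 2) consists of the simplices:

  0-simplices (4): [0], [1], [2], [3]
  1-simplices (6): [0,1], [0,2], [0,3], [1,2], [1,3], [2,3]
  2-simplices (4): [0,1,2], [0,1,3], [0,2,3], [1,2,3]

so the chain groups are C_0 ≅ Z^4, C_1 ≅ Z^6, C_2 ≅ Z^4.

Boundary ∂_1: C_1 → C_0 is given by ∂[p,q] = [q] − [p].
This gives a 4×6 integer matrix of rank 3; reducing to Smith normal form yields diagonal entries (1,1,1).

Boundary ∂_2: C_2 → C_1 sends each 2-simplex [p,q,r] to [q,r] − [p,r] + [p,q]. For instance
  ∂[0,1,2] = [1,2] − [0,2] + [0,1],
  ∂[0,2,3] = [2,3] − [0,3] + [0,2].
The 6×4 boundary matrix has rank 3 and Smith normal form diag(1,1,1).

From H_k ≅ ker(∂_k) / im(∂_{k+1}) we obtain:

  H_0: rank C_0 − rank ∂_1 = 4 − 3 = 1, and the invariant factors of ∂_1 are all 1, so H_0 ≅ Z.
  H_1: rank ker ∂_1 − rank ∂_2 = (6 − 3) − 3 = 0, and the invariant factors of ∂_2 are all 1, so H_1 ≅ 0.
  H_2: rank ker ∂_2 − rank ∂_3 = (4 − 3) − 0 = 1, and there is no ∂_3, so H_2 ≅ Z.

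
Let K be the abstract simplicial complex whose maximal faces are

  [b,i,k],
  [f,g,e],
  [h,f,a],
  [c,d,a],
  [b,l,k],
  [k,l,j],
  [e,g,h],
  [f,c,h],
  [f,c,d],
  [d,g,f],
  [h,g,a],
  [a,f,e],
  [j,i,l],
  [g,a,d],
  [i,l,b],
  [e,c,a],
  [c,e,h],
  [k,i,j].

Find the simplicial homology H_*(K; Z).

H_0 ≅ Z^2,  H_1 ≅ Z/2,  H_2 ≅ Z.

Fix the vertex order a < b < c < d < e < f < g < h < i < j < k < l and write every simplex with vertices in increasing order. Then dim K = 2 and the simplices of K are:

  0-simplices (12): a, b, c, d, e, f, g, h, i, j, k, l
  1-simplices (27): ac, ad, ae, af, ag, ah, bi, bk, bl, cd, ce, cf, ch, df, dg, ef, eg, eh, fg, fh, gh, ij, ik, il, jk, jl, kl
  2-simplices (18): acd, ace, adg, aef, afh, agh, bik, bil, bkl, cdf, ceh, cfh, dfg, efg, egh, ijk, ijl, jkl

Hence C_0 ≅ Z^12, C_1 ≅ Z^27, C_2 ≅ Z^18.

∂_1: C_1 → C_0 sends each edge [p,q] (with p < q) to q − p. For instance
  ∂df = f − d.
The resulting 12×27 matrix has rank 10, and its Smith normal form has invariant factors (1,1,1,1,1,1,1,1,1,1).

∂_2: C_2 → C_1 maps a triangle to the signed sum of its edges. For instance
  ∂efg = fg − eg + ef,
  ∂egh = gh − eh + eg.
The resulting 27×18 matrix has rank 17, and its Smith normal form has invariant factors (1,1,1,1,1,1,1,1,1,1,1,1,1,1,1,1,2).

From H_k ≅ ker(∂_k) / im(∂_{k+1}) we obtain:

  H_0: rank C_0 − rank ∂_1 = 12 − 10 = 2, and the invariant factors of ∂_1 are all 1, so H_0 ≅ Z^2.
  H_1: rank ker ∂_1 − rank ∂_2 = (27 − 10) − 17 = 0, and ∂_2 has invariant factor 2 > 1, so H_1 ≅ Z/2.
  H_2: rank ker ∂_2 − rank ∂_3 = (18 − 17) − 0 = 1, and there is no ∂_3, so H_2 ≅ Z.

As a check, the Euler characteristic is 12 − 27 + 18 = 3, which agrees with 2 − 0 + 1 = 3.
(K is a triangulation of the disjoint union of the real projective plane RP^2 and the 2-sphere S^2.)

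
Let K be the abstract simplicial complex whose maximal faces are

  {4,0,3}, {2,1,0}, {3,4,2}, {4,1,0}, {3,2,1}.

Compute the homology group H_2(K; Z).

Order the vertices as 0 < 1 < 2 < 3 < 4. Listing each simplex with vertices in this order, K has dimension 2 with simplices:

  0-simplices (5): [0], [1], [2], [3], [4]
  1-simplices (10): [0,1], [0,2], [0,3], [0,4], [1,2], [1,3], [1,4], [2,3], [2,4], [3,4]
  2-simplices (5): [0,1,2], [0,1,4], [0,3,4], [1,2,3], [2,3,4]

giving chain groups C_0 ≅ Z^5, C_1 ≅ Z^10, C_2 ≅ Z^5.

Boundary ∂_1: C_1 → C_0 is given by ∂[p,q] = [q] − [p].
The 5×10 boundary matrix has rank 4 and Smith normal form diag(1,1,1,1).

∂_2: C_2 → C_1 sends each 2-simplex [p,q,r] to [q,r] − [p,r] + [p,q]. For instance
  ∂[0,1,4] = [1,4] − [0,4] + [0,1],
  ∂[0,1,2] = [1,2] − [0,2] + [0,1].
This gives a 10×5 integer matrix of rank 5; reducing to Smith normal form yields diagonal entries (1,1,1,1,1).

Reading off H_k = ker ∂_k / im ∂_{k+1}:

  H_2: rank ker ∂_2 − rank ∂_3 = (5 − 5) − 0 = 0, and there is no ∂_3, so H_2 ≅ 0.

(K is a triangulation of the Möbius band.)

H_2 = 0.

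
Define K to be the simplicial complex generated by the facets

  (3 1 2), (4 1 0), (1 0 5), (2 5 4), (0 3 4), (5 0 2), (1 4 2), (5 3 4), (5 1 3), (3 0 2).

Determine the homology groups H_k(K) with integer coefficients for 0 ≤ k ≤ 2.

H_0 ≅ Z,  H_1 ≅ Z_2,  H_2 = 0.

We work with the vertex ordering 0 < 1 < 2 < 3 < 4 < 5. The simplices of K, each written with vertices in increasing order, are:

  0-simplices (6): [0], [1], [2], [3], [4], [5]
  1-simplices (15): [0,1], [0,2], [0,3], [0,4], [0,5], [1,2], [1,3], [1,4], [1,5], [2,3], [2,4], [2,5], [3,4], [3,5], [4,5]
  2-simplices (10): [0,1,4], [0,1,5], [0,2,3], [0,2,5], [0,3,4], [1,2,3], [1,2,4], [1,3,5], [2,4,5], [3,4,5]

Hence C_0 ≅ Z^6, C_1 ≅ Z^15, C_2 ≅ Z^10.

The boundary map ∂_1: C_1 → C_0 sends each edge [p,q] (with p < q) to q − p. For instance
  ∂[0,5] = [5] − [0].
The 6×15 boundary matrix has rank 5 and Smith normal form diag(1,1,1,1,1).

∂_2: C_2 → C_1 sends each 2-simplex [p,q,r] to [q,r] − [p,r] + [p,q]. For instance
  ∂[0,2,5] = [2,5] − [0,5] + [0,2],
  ∂[1,3,5] = [3,5] − [1,5] + [1,3].
As a 15×10 matrix over Z this has rank 10, with invariant factors (1,1,1,1,1,1,1,1,1,2).

From H_k ≅ ker(∂_k) / im(∂_{k+1}) we obtain:

  H_0: rank C_0 − rank ∂_1 = 6 − 5 = 1, and the invariant factors of ∂_1 are all 1, so H_0 = Z.
  H_1: rank ker ∂_1 − rank ∂_2 = (15 − 5) − 10 = 0, and ∂_2 has invariant factor 2 > 1, so H_1 = Z_2.
  H_2: rank ker ∂_2 − rank ∂_3 = (10 − 10) − 0 = 0, and there is no ∂_3, so H_2 = 0.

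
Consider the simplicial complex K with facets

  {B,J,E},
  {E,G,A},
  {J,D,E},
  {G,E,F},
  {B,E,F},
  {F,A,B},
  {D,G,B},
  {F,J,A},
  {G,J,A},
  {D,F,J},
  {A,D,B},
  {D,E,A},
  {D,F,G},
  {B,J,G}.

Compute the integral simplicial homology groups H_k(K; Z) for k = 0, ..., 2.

H_0 = Z,  H_1 = Z^2,  H_2 = Z.

Fix the vertex order A < B < D < E < F < G < J and write every simplex with vertices in increasing order. Then dim K = 2 and the simplices of K are:

  0-simplices (7): A, B, D, E, F, G, J
  1-simplices (21): AB, AD, AE, AF, AG, AJ, BD, BE, BF, BG, BJ, DE, DF, DG, DJ, EF, EG, EJ, FG, FJ, GJ
  2-simplices (14): ABD, ABF, ADE, AEG, AFJ, AGJ, BDG, BEF, BEJ, BGJ, DEJ, DFG, DFJ, EFG

so the chain groups are C_0 ≅ Z^7, C_1 ≅ Z^21, C_2 ≅ Z^14.

The boundary map ∂_1: C_1 → C_0 sends each edge [p,q] (with p < q) to q − p.
As a 7×21 matrix over Z this has rank 6, with invariant factors (1,1,1,1,1,1).

Boundary ∂_2: C_2 → C_1 maps a triangle to the signed sum of its edges. For instance
  ∂DEJ = EJ − DJ + DE,
  ∂BGJ = GJ − BJ + BG.
The 21×14 boundary matrix has rank 13 and Smith normal form diag(1,1,1,1,1,1,1,1,1,1,1,1,1).

Now H_k = ker ∂_k / im ∂_{k+1}, so:

  H_0: rank C_0 − rank ∂_1 = 7 − 6 = 1, and the invariant factors of ∂_1 are all 1, so H_0 = Z.
  H_1: rank ker ∂_1 − rank ∂_2 = (21 − 6) − 13 = 2, and the invariant factors of ∂_2 are all 1, so H_1 = Z^2.
  H_2: rank ker ∂_2 − rank ∂_3 = (14 − 13) − 0 = 1, and there is no ∂_3, so H_2 = Z.

As a check, the Euler characteristic is 7 − 21 + 14 = 0, which agrees with 1 − 2 + 1 = 0.
(K is a triangulation of the torus T^2.)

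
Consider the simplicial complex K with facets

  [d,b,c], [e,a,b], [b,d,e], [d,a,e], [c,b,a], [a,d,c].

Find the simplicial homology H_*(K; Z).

H_0 ≅ Z,  H_1 = 0,  H_2 ≅ Z.

Take the total order a < b < c < d < e on the vertex set. Then K (dimension 2) consists of the simplices:

  0-simplices (5): a, b, c, d, e
  1-simplices (9): ab, ac, ad, ae, bc, bd, be, cd, de
  2-simplices (6): abc, abe, acd, ade, bcd, bde

Hence C_0 ≅ Z^5, C_1 ≅ Z^9, C_2 ≅ Z^6.

The boundary map ∂_1: C_1 → C_0 sends each edge [p,q] (with p < q) to q − p.
This gives a 5×9 integer matrix of rank 4; reducing to Smith normal form yields diagonal entries (1,1,1,1).

∂_2: C_2 → C_1 maps a triangle to the signed sum of its edges. For instance
  ∂bde = de − be + bd,
  ∂ade = de − ae + ad.
The 9×6 boundary matrix has rank 5 and Smith normal form diag(1,1,1,1,1).

Now H_k = ker ∂_k / im ∂_{k+1}, so:

  H_0: rank C_0 − rank ∂_1 = 5 − 4 = 1, and the invariant factors of ∂_1 are all 1, so H_0 ≅ Z.
  H_1: rank ker ∂_1 − rank ∂_2 = (9 − 4) − 5 = 0, and the invariant factors of ∂_2 are all 1, so H_1 ≅ 0.
  H_2: rank ker ∂_2 − rank ∂_3 = (6 − 5) − 0 = 1, and there is no ∂_3, so H_2 ≅ Z.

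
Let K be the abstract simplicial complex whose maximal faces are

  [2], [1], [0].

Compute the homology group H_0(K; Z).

Order the vertices as 0 < 1 < 2. Listing each simplex with vertices in this order, K has dimension 0 with simplices:

  0-simplices (3): [0], [1], [2]

Hence C_0 ≅ Z^3.

Computing H_k = (kernel of ∂_k) / (image of ∂_{k+1}):

  H_0: rank C_0 − rank ∂_1 = 3 − 0 = 3, and there is no ∂_1, so H_0 = Z^3.

H_0 = Z^3.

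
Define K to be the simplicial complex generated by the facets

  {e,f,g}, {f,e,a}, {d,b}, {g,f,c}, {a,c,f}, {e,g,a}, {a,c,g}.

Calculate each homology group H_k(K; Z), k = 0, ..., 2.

Fix the vertex order a < b < c < d < e < f < g and write every simplex with vertices in increasing order. Then dim K = 2 and the simplices of K are:

  0-simplices (7): a, b, c, d, e, f, g
  1-simplices (10): ac, ae, af, ag, bd, cf, cg, ef, eg, fg
  2-simplices (6): acf, acg, aef, aeg, cfg, efg

so the chain groups are C_0 ≅ Z^7, C_1 ≅ Z^10, C_2 ≅ Z^6.

Boundary ∂_1: C_1 → C_0 sends each edge [p,q] (with p < q) to q − p.
The resulting 7×10 matrix has rank 5, and its Smith normal form has invariant factors (1,1,1,1,1).

The boundary map ∂_2: C_2 → C_1 acts by ∂[p,q,r] = [q,r] − [p,r] + [p,q]. For instance
  ∂acg = cg − ag + ac,
  ∂aeg = eg − ag + ae.
The resulting 10×6 matrix has rank 5, and its Smith normal form has invariant factors (1,1,1,1,1).

Now H_k = ker ∂_k / im ∂_{k+1}, so:

  H_0: rank C_0 − rank ∂_1 = 7 − 5 = 2, and the invariant factors of ∂_1 are all 1, so H_0 = Z^2.
  H_1: rank ker ∂_1 − rank ∂_2 = (10 − 5) − 5 = 0, and the invariant factors of ∂_2 are all 1, so H_1 = 0.
  H_2: rank ker ∂_2 − rank ∂_3 = (6 − 5) − 0 = 1, and there is no ∂_3, so H_2 = Z.

H_0 = Z^2,  H_1 = 0,  H_2 = Z.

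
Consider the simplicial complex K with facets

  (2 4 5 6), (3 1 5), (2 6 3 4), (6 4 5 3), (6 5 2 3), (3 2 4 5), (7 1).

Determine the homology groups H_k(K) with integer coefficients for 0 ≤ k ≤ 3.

Fix the vertex order 1 < 2 < 3 < 4 < 5 < 6 < 7 and write every simplex with vertices in increasing order. Then dim K = 3 and the simplices of K are:

  0-simplices (7): [1], [2], [3], [4], [5], [6], [7]
  1-simplices (13): [1,3], [1,5], [1,7], [2,3], [2,4], [2,5], [2,6], [3,4], [3,5], [3,6], [4,5], [4,6], [5,6]
  2-simplices (11): [1,3,5], [2,3,4], [2,3,5], [2,3,6], [2,4,5], [2,4,6], [2,5,6], [3,4,5], [3,4,6], [3,5,6], [4,5,6]
  3-simplices (5): [2,3,4,5], [2,3,4,6], [2,3,5,6], [2,4,5,6], [3,4,5,6]

giving chain groups C_0 ≅ Z^7, C_1 ≅ Z^13, C_2 ≅ Z^11, C_3 ≅ Z^5.

Boundary ∂_1: C_1 → C_0 sends each edge [p,q] (with p < q) to q − p. For instance
  ∂[3,4] = [4] − [3].
This gives a 7×13 integer matrix of rank 6; reducing to Smith normal form yields diagonal entries (1,1,1,1,1,1).

Boundary ∂_2: C_2 → C_1 maps a triangle to the signed sum of its edges. For instance
  ∂[3,5,6] = [5,6] − [3,6] + [3,5],
  ∂[3,4,5] = [4,5] − [3,5] + [3,4].
The 13×11 boundary matrix has rank 7 and Smith normal form diag(1,1,1,1,1,1,1).

The boundary map ∂_3: C_3 → C_2 sends each 3-simplex σ to the alternating sum Σ_i (−1)^i (σ with its i-th vertex removed). For instance
  ∂[2,4,5,6] = [4,5,6] − [2,5,6] + [2,4,6] − [2,4,5],
  ∂[2,3,4,6] = [3,4,6] − [2,4,6] + [2,3,6] − [2,3,4].
As a 11×5 matrix over Z this has rank 4, with invariant factors (1,1,1,1).

Computing H_k = (kernel of ∂_k) / (image of ∂_{k+1}):

  H_0: rank C_0 − rank ∂_1 = 7 − 6 = 1, and the invariant factors of ∂_1 are all 1, so H_0 ≅ Z.
  H_1: rank ker ∂_1 − rank ∂_2 = (13 − 6) − 7 = 0, and the invariant factors of ∂_2 are all 1, so H_1 ≅ 0.
  H_2: rank ker ∂_2 − rank ∂_3 = (11 − 7) − 4 = 0, and the invariant factors of ∂_3 are all 1, so H_2 ≅ 0.
  H_3: rank ker ∂_3 − rank ∂_4 = (5 − 4) − 0 = 1, and there is no ∂_4, so H_3 ≅ Z.

H_0 ≅ Z,  H_1 = 0,  H_2 = 0,  H_3 ≅ Z.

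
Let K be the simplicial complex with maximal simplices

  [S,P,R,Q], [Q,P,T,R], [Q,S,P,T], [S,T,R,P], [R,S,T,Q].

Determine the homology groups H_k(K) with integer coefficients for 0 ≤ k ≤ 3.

Order the vertices as P < Q < R < S < T. Listing each simplex with vertices in this order, K has dimension 3 with simplices:

  0-simplices (5): P, Q, R, S, T
  1-simplices (10): PQ, PR, PS, PT, QR, QS, QT, RS, RT, ST
  2-simplices (10): PQR, PQS, PQT, PRS, PRT, PST, QRS, QRT, QST, RST
  3-simplices (5): PQRS, PQRT, PQST, PRST, QRST

Hence C_0 ≅ Z^5, C_1 ≅ Z^10, C_2 ≅ Z^10, C_3 ≅ Z^5.

Boundary ∂_1: C_1 → C_0 maps an edge to its endpoints' difference, ∂[p,q] = q − p. For instance
  ∂RS = S − R.
The 5×10 boundary matrix has rank 4 and Smith normal form diag(1,1,1,1).

The boundary map ∂_2: C_2 → C_1 sends each 2-simplex [p,q,r] to [q,r] − [p,r] + [p,q]. For instance
  ∂PQR = QR − PR + PQ,
  ∂PRT = RT − PT + PR.
As a 10×10 matrix over Z this has rank 6, with invariant factors (1,1,1,1,1,1).

Boundary ∂_3: C_3 → C_2 sends each 3-simplex σ to the alternating sum Σ_i (−1)^i (σ with its i-th vertex removed). For instance
  ∂PRST = RST − PST + PRT − PRS,
  ∂PQST = QST − PST + PQT − PQS.
The resulting 10×5 matrix has rank 4, and its Smith normal form has invariant factors (1,1,1,1).

Reading off H_k = ker ∂_k / im ∂_{k+1}:

  H_0: rank C_0 − rank ∂_1 = 5 − 4 = 1, and the invariant factors of ∂_1 are all 1, so H_0 = Z.
  H_1: rank ker ∂_1 − rank ∂_2 = (10 − 4) − 6 = 0, and the invariant factors of ∂_2 are all 1, so H_1 = 0.
  H_2: rank ker ∂_2 − rank ∂_3 = (10 − 6) − 4 = 0, and the invariant factors of ∂_3 are all 1, so H_2 = 0.
  H_3: rank ker ∂_3 − rank ∂_4 = (5 − 4) − 0 = 1, and there is no ∂_4, so H_3 = Z.

H_0 ≅ Z,  H_1 = 0,  H_2 = 0,  H_3 ≅ Z.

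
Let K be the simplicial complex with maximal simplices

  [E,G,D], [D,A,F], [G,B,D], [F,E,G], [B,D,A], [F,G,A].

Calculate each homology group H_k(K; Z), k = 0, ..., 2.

We work with the vertex ordering A < B < D < E < F < G. The simplices of K, each written with vertices in increasing order, are:

  0-simplices (6): A, B, D, E, F, G
  1-simplices (12): AB, AD, AF, AG, BD, BG, DE, DF, DG, EF, EG, FG
  2-simplices (6): ABD, ADF, AFG, BDG, DEG, EFG

giving chain groups C_0 ≅ Z^6, C_1 ≅ Z^12, C_2 ≅ Z^6.

The boundary map ∂_1: C_1 → C_0 sends each edge [p,q] (with p < q) to q − p. For instance
  ∂DG = G − D.
As a 6×12 matrix over Z this has rank 5, with invariant factors (1,1,1,1,1).

Boundary ∂_2: C_2 → C_1 acts by ∂[p,q,r] = [q,r] − [p,r] + [p,q]. For instance
  ∂DEG = EG − DG + DE,
  ∂BDG = DG − BG + BD.
The 12×6 boundary matrix has rank 6 and Smith normal form diag(1,1,1,1,1,1).

From H_k ≅ ker(∂_k) / im(∂_{k+1}) we obtain:

  H_0: rank C_0 − rank ∂_1 = 6 − 5 = 1, and the invariant factors of ∂_1 are all 1, so H_0 = Z.
  H_1: rank ker ∂_1 − rank ∂_2 = (12 − 5) − 6 = 1, and the invariant factors of ∂_2 are all 1, so H_1 = Z.
  H_2: rank ker ∂_2 − rank ∂_3 = (6 − 6) − 0 = 0, and there is no ∂_3, so H_2 = 0.

H_0 ≅ Z,  H_1 ≅ Z,  H_2 = 0.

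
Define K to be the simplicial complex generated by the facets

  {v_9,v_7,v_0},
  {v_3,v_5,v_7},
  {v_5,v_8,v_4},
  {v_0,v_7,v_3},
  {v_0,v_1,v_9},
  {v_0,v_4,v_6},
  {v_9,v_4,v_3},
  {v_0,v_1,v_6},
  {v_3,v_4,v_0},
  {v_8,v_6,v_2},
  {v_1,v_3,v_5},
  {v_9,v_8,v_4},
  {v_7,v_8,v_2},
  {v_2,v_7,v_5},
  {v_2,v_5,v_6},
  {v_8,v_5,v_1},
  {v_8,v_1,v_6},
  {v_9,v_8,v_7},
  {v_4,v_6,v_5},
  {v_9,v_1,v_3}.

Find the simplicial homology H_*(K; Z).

Order the vertices as v_0 < v_1 < v_2 < v_3 < v_4 < v_5 < v_6 < v_7 < v_8 < v_9. Listing each simplex with vertices in this order, K has dimension 2 with simplices:

  0-simplices (10): [v_0], [v_1], [v_2], [v_3], [v_4], [v_5], [v_6], [v_7], [v_8], [v_9]
  1-simplices (30): (30 of them)
  2-simplices (20): (20 of them)

so the chain groups are C_0 ≅ Z^10, C_1 ≅ Z^30, C_2 ≅ Z^20.

The boundary map ∂_1: C_1 → C_0 sends each edge [p,q] (with p < q) to q − p. For instance
  ∂[v_3,v_7] = [v_7] − [v_3].
The 10×30 boundary matrix has rank 9 and Smith normal form diag(1,1,1,1,1,1,1,1,1).

∂_2: C_2 → C_1 maps a triangle to the signed sum of its edges. For instance
  ∂[v_0,v_1,v_6] = [v_1,v_6] − [v_0,v_6] + [v_0,v_1],
  ∂[v_4,v_8,v_9] = [v_8,v_9] − [v_4,v_9] + [v_4,v_8].
The resulting 30×20 matrix has rank 20, and its Smith normal form has invariant factors (1,1,1,1,1,1,1,1,1,1,1,1,1,1,1,1,1,1,1,2).

Computing H_k = (kernel of ∂_k) / (image of ∂_{k+1}):

  H_0: rank C_0 − rank ∂_1 = 10 − 9 = 1, and the invariant factors of ∂_1 are all 1, so H_0 = Z.
  H_1: rank ker ∂_1 − rank ∂_2 = (30 − 9) − 20 = 1, and ∂_2 has invariant factor 2 > 1, so H_1 = Z ⊕ Z/2.
  H_2: rank ker ∂_2 − rank ∂_3 = (20 − 20) − 0 = 0, and there is no ∂_3, so H_2 = 0.

As a check, the Euler characteristic is 10 − 30 + 20 = 0, which agrees with 1 − 1 + 0 = 0.

H_0 ≅ Z,  H_1 ≅ Z ⊕ Z/2,  H_2 = 0.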